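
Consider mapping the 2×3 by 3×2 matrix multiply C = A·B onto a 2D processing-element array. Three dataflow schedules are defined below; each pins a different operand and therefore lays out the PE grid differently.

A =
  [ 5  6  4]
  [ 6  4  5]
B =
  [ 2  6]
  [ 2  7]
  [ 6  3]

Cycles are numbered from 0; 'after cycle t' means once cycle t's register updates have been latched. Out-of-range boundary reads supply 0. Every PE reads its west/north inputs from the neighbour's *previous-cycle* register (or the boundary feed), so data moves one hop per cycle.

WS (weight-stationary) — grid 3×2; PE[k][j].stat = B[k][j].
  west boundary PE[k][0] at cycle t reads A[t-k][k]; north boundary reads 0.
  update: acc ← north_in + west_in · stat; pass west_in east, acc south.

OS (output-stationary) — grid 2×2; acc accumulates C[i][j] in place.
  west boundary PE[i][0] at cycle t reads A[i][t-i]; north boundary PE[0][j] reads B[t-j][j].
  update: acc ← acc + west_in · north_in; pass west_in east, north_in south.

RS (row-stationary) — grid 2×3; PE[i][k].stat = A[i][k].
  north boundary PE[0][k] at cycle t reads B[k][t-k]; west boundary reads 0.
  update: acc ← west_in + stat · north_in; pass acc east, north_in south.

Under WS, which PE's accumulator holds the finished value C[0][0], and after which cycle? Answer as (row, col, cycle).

(row, col, cycle) = (2, 0, 2)

WS — PE[2][0] is where C[0][0] collects:
  c0 r2c0: 0 / 0 / 0
  c1 r2c0: 0 / 0 / 0
  c2 r2c0: 46 / 4 / 46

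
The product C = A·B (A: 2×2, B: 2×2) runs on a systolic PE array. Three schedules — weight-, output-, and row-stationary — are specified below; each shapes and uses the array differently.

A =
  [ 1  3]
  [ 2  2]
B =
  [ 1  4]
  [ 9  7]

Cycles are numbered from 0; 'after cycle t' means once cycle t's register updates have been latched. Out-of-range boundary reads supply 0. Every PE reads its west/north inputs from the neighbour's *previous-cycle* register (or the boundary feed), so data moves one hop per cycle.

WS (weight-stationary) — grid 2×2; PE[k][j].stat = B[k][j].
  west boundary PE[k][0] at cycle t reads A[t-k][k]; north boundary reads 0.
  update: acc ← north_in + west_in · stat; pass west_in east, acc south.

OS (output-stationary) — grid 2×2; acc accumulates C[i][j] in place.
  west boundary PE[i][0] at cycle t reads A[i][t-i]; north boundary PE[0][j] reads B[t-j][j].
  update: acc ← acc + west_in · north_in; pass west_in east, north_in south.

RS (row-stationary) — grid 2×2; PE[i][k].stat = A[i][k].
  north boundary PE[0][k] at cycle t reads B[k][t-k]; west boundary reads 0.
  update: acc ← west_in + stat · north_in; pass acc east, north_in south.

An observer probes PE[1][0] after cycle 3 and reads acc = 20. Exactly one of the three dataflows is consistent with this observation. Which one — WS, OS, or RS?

dataflow = OS

WS (2×2 grid), PE[1][0]:
  after 0 — PE[1][0] acc=0, pass-E 0, pass-S 0
  after 1 — PE[1][0] acc=28, pass-E 3, pass-S 28
  after 2 — PE[1][0] acc=20, pass-E 2, pass-S 20
  after 3 — PE[1][0] acc=0, pass-E 0, pass-S 0
OS (2×2 grid), PE[1][0]:
  after 0 — PE[1][0] acc=0, pass-E 0, pass-S 0
  after 1 — PE[1][0] acc=2, pass-E 2, pass-S 1
  after 2 — PE[1][0] acc=20, pass-E 2, pass-S 9
  after 3 — PE[1][0] acc=20, pass-E 0, pass-S 0
RS (2×2 grid), PE[1][0]:
  after 0 — PE[1][0] acc=0, pass-E 0, pass-S 0
  after 1 — PE[1][0] acc=2, pass-E 2, pass-S 1
  after 2 — PE[1][0] acc=8, pass-E 8, pass-S 4
  after 3 — PE[1][0] acc=0, pass-E 0, pass-S 0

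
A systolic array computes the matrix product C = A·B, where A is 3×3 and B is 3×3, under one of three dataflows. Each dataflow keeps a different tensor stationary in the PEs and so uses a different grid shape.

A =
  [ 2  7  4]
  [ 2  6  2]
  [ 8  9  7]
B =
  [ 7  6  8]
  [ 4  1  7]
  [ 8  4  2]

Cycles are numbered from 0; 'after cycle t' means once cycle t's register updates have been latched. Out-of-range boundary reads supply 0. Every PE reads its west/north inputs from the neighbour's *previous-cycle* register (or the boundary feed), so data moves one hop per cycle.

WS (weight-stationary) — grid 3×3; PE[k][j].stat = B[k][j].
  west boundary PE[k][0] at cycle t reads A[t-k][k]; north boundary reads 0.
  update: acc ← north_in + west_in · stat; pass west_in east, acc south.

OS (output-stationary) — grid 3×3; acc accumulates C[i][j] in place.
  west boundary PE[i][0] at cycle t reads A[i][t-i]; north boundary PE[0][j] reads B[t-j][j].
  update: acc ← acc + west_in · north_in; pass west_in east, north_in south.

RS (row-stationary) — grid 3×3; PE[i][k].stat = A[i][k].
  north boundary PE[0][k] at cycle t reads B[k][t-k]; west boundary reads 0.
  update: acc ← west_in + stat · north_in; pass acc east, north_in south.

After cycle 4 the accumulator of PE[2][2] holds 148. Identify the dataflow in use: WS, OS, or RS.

dataflow = RS

WS (3×3 grid), PE[2][2]:
  cycle 0: PE[2][2] → acc 0, east 0, south 0
  cycle 1: PE[2][2] → acc 0, east 0, south 0
  cycle 2: PE[2][2] → acc 0, east 0, south 0
  cycle 3: PE[2][2] → acc 0, east 0, south 0
  cycle 4: PE[2][2] → acc 73, east 4, south 73
OS (3×3 grid), PE[2][2]:
  cycle 0: PE[2][2] → acc 0, east 0, south 0
  cycle 1: PE[2][2] → acc 0, east 0, south 0
  cycle 2: PE[2][2] → acc 0, east 0, south 0
  cycle 3: PE[2][2] → acc 0, east 0, south 0
  cycle 4: PE[2][2] → acc 64, east 8, south 8
RS (3×3 grid), PE[2][2]:
  cycle 0: PE[2][2] → acc 0, east 0, south 0
  cycle 1: PE[2][2] → acc 0, east 0, south 0
  cycle 2: PE[2][2] → acc 0, east 0, south 0
  cycle 3: PE[2][2] → acc 0, east 0, south 0
  cycle 4: PE[2][2] → acc 148, east 148, south 8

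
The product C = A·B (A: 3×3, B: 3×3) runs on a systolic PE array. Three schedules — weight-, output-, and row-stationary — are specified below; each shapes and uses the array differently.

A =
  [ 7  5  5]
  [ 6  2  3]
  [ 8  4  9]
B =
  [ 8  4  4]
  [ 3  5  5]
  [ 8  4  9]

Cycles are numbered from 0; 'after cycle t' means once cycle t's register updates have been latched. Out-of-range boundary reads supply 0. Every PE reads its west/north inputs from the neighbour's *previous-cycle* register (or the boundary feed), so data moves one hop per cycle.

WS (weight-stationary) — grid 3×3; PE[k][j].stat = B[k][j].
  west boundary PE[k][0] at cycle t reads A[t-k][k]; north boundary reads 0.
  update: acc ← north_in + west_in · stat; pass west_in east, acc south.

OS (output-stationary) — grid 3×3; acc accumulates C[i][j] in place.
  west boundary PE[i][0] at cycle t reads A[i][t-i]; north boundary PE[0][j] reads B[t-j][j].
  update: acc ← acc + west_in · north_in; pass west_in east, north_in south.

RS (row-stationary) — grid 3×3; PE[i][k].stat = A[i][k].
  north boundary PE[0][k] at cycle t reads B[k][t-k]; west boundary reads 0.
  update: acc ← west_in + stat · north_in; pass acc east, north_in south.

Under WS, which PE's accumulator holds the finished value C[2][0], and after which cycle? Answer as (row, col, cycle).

(row, col, cycle) = (2, 0, 4)

WS: C[2][0] accumulates in PE[2][0]:
  c0 r2c0: 0 / 0 / 0
  c1 r2c0: 0 / 0 / 0
  c2 r2c0: 111 / 5 / 111
  c3 r2c0: 78 / 3 / 78
  c4 r2c0: 148 / 9 / 148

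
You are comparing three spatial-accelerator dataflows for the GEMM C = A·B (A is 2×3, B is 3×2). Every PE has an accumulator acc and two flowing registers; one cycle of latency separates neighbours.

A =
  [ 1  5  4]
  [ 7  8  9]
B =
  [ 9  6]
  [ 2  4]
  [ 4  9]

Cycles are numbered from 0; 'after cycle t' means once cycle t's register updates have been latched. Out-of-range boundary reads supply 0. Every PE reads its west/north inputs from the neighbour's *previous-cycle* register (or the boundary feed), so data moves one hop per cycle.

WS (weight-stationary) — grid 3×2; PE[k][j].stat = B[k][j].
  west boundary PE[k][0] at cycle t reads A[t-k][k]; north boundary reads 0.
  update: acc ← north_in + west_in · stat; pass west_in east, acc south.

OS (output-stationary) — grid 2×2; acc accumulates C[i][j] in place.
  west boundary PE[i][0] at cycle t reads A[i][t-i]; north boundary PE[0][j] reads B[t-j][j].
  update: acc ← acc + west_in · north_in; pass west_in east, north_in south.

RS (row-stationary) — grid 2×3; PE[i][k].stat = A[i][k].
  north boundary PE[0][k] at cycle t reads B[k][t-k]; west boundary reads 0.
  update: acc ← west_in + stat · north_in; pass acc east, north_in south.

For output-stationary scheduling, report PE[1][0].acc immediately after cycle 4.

PE[1][0].acc = 115

Tracing OS — 2×2 array, target PE[1][0]:
  0: (0,0).acc=9  regs=<1,9>
  0: (1,0).acc=0  regs=<0,0>
  1: (0,0).acc=19  regs=<5,2>
  1: (1,0).acc=63  regs=<7,9>
  2: (0,0).acc=35  regs=<4,4>
  2: (1,0).acc=79  regs=<8,2>
  3: (0,0).acc=35  regs=<0,0>
  3: (1,0).acc=115  regs=<9,4>
  4: (0,0).acc=35  regs=<0,0>
  4: (1,0).acc=115  regs=<0,0>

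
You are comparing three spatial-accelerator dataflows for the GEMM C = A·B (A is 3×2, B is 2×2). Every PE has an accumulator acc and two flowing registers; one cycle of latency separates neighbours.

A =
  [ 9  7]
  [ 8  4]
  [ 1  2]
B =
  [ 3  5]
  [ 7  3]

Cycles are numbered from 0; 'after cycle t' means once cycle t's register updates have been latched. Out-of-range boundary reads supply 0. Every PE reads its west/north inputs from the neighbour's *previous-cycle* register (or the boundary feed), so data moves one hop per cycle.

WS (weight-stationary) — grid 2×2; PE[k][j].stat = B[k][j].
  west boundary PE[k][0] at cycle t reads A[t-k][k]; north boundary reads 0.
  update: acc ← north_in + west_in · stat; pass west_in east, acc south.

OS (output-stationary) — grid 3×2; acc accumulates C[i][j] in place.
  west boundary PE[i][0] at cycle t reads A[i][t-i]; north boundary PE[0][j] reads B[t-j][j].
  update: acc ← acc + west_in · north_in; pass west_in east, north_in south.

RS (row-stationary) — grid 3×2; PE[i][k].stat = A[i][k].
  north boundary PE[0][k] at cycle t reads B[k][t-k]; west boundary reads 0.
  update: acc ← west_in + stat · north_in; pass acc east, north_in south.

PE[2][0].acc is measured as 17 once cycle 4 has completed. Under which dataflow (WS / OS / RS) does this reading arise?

dataflow = OS

— WS: 2×2 array has no PE[2][0].
OS (3×2 grid), PE[2][0]:
  [0] (2,0) acc=0 (h:0 v:0)
  [1] (2,0) acc=0 (h:0 v:0)
  [2] (2,0) acc=3 (h:1 v:3)
  [3] (2,0) acc=17 (h:2 v:7)
  [4] (2,0) acc=17 (h:0 v:0)
RS (3×2 grid), PE[2][0]:
  [0] (2,0) acc=0 (h:0 v:0)
  [1] (2,0) acc=0 (h:0 v:0)
  [2] (2,0) acc=3 (h:3 v:3)
  [3] (2,0) acc=5 (h:5 v:5)
  [4] (2,0) acc=0 (h:0 v:0)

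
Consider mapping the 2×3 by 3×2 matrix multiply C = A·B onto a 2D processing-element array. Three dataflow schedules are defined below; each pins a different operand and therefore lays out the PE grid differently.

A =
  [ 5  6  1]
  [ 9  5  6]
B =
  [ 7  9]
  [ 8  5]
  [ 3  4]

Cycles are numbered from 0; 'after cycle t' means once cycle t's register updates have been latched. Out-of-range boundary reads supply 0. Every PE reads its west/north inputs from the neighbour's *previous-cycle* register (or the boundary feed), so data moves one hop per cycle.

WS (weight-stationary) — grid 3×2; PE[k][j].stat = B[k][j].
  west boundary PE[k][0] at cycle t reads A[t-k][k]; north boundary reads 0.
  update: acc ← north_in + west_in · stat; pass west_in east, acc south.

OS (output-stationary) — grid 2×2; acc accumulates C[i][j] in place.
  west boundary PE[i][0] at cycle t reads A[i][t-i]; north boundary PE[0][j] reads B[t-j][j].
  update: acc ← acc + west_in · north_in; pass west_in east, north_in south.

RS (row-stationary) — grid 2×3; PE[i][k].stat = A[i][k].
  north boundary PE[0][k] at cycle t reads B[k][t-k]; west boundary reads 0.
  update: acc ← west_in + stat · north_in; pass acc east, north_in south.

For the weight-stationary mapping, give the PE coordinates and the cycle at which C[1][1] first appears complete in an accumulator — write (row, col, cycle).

(row, col, cycle) = (2, 1, 4)

Under WS, C[1][1] lands at PE[2][1]:
  [0] (2,1) acc=0 (h:0 v:0)
  [1] (2,1) acc=0 (h:0 v:0)
  [2] (2,1) acc=0 (h:0 v:0)
  [3] (2,1) acc=79 (h:1 v:79)
  [4] (2,1) acc=130 (h:6 v:130)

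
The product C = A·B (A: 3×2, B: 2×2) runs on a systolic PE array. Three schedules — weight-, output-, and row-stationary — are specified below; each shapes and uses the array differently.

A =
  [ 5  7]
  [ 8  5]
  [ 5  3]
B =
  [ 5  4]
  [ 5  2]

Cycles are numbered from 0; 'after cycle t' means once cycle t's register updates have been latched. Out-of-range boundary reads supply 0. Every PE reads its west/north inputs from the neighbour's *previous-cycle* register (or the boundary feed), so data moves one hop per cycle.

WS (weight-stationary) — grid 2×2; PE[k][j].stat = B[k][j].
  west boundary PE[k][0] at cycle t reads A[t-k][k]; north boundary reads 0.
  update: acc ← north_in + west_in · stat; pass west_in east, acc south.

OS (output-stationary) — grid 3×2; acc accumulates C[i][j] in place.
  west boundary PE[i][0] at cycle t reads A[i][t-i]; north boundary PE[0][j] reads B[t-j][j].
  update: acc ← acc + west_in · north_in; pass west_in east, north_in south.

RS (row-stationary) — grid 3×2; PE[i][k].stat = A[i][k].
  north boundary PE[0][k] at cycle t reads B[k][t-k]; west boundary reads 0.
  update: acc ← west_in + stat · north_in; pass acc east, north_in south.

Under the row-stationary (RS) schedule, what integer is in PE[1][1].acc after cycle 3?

RS 3×2: PE[1][1] cycle-by-cycle (with neighbour feeds):
  t=0 PE[0][1]: acc=0 h=0 v=0
  t=0 PE[1][0]: acc=0 h=0 v=0
  t=0 PE[1][1]: acc=0 h=0 v=0
  t=1 PE[0][1]: acc=60 h=60 v=5
  t=1 PE[1][0]: acc=40 h=40 v=5
  t=1 PE[1][1]: acc=0 h=0 v=0
  t=2 PE[0][1]: acc=34 h=34 v=2
  t=2 PE[1][0]: acc=32 h=32 v=4
  t=2 PE[1][1]: acc=65 h=65 v=5
  t=3 PE[0][1]: acc=0 h=0 v=0
  t=3 PE[1][0]: acc=0 h=0 v=0
  t=3 PE[1][1]: acc=42 h=42 v=2

PE[1][1].acc = 42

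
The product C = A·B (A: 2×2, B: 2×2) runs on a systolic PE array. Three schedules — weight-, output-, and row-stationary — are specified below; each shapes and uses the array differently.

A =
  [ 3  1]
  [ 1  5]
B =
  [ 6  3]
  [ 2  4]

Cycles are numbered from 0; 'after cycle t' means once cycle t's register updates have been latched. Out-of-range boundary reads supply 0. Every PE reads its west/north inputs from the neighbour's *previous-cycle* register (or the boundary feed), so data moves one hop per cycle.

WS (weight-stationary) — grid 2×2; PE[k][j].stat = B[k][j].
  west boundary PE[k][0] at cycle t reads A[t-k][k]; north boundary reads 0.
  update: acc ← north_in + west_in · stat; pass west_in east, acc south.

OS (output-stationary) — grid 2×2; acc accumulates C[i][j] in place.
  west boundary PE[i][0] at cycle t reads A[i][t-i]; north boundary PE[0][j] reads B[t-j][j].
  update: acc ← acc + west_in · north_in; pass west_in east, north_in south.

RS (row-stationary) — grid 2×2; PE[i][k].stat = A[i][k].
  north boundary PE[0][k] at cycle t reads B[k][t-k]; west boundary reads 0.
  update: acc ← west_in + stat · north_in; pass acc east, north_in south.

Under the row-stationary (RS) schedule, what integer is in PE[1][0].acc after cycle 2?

RS on a 2×2 grid — tracing PE[1][0] and its feeders:
  step 0 · PE0,0: acc=18; fwd→18 fwd↓6
  step 0 · PE1,0: acc=0; fwd→0 fwd↓0
  step 1 · PE0,0: acc=9; fwd→9 fwd↓3
  step 1 · PE1,0: acc=6; fwd→6 fwd↓6
  step 2 · PE0,0: acc=0; fwd→0 fwd↓0
  step 2 · PE1,0: acc=3; fwd→3 fwd↓3

PE[1][0].acc = 3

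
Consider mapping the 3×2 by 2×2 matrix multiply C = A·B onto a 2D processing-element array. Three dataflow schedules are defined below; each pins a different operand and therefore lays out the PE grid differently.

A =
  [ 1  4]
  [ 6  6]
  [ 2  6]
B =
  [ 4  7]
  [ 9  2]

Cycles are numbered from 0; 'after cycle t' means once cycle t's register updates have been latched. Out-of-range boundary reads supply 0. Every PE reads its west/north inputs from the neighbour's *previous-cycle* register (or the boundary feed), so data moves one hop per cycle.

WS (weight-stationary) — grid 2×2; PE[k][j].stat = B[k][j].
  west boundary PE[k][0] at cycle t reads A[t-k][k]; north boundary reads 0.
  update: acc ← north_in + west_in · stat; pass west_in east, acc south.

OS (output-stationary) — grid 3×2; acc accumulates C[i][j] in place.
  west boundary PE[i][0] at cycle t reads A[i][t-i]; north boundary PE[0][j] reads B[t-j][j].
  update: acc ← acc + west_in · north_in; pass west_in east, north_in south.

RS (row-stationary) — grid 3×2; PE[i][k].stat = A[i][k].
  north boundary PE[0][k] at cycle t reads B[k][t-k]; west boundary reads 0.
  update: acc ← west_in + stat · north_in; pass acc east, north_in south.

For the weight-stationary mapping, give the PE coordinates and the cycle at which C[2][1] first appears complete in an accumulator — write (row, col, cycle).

WS — PE[1][1] is where C[2][1] collects:
  cycle 0: PE[1][1] → acc 0, east 0, south 0
  cycle 1: PE[1][1] → acc 0, east 0, south 0
  cycle 2: PE[1][1] → acc 15, east 4, south 15
  cycle 3: PE[1][1] → acc 54, east 6, south 54
  cycle 4: PE[1][1] → acc 26, east 6, south 26

(row, col, cycle) = (1, 1, 4)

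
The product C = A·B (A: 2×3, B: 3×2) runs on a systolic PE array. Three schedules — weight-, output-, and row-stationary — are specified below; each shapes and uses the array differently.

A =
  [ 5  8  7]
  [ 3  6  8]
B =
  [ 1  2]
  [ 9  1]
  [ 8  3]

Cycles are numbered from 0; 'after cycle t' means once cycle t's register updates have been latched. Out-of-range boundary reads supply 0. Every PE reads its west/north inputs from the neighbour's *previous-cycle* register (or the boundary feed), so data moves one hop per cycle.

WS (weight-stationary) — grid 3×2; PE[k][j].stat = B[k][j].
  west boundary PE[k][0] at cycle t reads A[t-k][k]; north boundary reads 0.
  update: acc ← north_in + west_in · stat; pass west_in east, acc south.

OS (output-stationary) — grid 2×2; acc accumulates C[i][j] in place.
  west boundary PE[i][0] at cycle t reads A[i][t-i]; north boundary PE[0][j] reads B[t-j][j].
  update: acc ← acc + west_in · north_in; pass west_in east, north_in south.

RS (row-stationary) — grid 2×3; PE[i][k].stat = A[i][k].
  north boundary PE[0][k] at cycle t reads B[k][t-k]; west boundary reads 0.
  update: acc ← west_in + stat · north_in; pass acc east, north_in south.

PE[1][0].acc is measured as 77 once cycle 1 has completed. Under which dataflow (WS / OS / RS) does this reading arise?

dataflow = WS

Under WS (3×2), PE[1][0]:
  @0  [1,0]  acc 0  |  →0  ↓0
  @1  [1,0]  acc 77  |  →8  ↓77
Under OS (2×2), PE[1][0]:
  @0  [1,0]  acc 0  |  →0  ↓0
  @1  [1,0]  acc 3  |  →3  ↓1
Under RS (2×3), PE[1][0]:
  @0  [1,0]  acc 0  |  →0  ↓0
  @1  [1,0]  acc 3  |  →3  ↓1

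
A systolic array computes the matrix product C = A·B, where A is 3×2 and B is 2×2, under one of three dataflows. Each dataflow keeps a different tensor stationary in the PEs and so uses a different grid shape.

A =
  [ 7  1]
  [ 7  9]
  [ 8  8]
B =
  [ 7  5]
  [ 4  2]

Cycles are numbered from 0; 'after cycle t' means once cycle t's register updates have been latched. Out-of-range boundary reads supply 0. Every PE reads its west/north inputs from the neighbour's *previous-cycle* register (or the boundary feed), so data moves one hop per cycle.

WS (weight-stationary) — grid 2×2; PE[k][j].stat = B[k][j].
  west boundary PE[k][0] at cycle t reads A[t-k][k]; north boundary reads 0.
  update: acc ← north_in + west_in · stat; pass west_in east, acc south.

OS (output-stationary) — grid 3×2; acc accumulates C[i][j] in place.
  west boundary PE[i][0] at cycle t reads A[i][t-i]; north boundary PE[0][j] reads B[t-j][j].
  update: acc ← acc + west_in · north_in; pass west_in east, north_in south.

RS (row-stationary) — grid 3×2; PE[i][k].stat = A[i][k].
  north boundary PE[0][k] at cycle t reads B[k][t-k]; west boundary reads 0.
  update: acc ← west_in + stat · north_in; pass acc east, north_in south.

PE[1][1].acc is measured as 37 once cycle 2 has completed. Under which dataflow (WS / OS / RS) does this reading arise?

WS (2×2 grid), PE[1][1]:
  [0] (1,1) acc=0 (h:0 v:0)
  [1] (1,1) acc=0 (h:0 v:0)
  [2] (1,1) acc=37 (h:1 v:37)
OS (3×2 grid), PE[1][1]:
  [0] (1,1) acc=0 (h:0 v:0)
  [1] (1,1) acc=0 (h:0 v:0)
  [2] (1,1) acc=35 (h:7 v:5)
RS (3×2 grid), PE[1][1]:
  [0] (1,1) acc=0 (h:0 v:0)
  [1] (1,1) acc=0 (h:0 v:0)
  [2] (1,1) acc=85 (h:85 v:4)

dataflow = WS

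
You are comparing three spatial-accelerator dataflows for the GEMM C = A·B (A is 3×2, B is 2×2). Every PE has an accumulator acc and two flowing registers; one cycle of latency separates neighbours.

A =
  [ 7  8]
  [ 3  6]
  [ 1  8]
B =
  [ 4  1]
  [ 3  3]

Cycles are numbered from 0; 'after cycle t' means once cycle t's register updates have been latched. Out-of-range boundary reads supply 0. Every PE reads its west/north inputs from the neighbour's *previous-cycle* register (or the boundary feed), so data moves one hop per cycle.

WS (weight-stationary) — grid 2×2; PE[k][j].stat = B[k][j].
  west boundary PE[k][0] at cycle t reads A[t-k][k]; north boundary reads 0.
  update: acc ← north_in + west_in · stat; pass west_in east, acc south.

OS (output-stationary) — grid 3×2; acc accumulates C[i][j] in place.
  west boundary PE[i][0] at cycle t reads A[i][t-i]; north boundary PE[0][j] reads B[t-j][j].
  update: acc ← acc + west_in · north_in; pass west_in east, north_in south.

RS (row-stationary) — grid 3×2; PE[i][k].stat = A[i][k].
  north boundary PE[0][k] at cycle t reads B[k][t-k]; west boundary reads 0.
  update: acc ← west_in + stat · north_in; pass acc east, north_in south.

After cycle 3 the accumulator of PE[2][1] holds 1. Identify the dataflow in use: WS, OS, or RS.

dataflow = OS

WS: PE[2][1] is outside its 2×2 grid.
OS [3×2] PE[2][1] across cycles:
  0: (2,1).acc=0  regs=<0,0>
  1: (2,1).acc=0  regs=<0,0>
  2: (2,1).acc=0  regs=<0,0>
  3: (2,1).acc=1  regs=<1,1>
RS [3×2] PE[2][1] across cycles:
  0: (2,1).acc=0  regs=<0,0>
  1: (2,1).acc=0  regs=<0,0>
  2: (2,1).acc=0  regs=<0,0>
  3: (2,1).acc=28  regs=<28,3>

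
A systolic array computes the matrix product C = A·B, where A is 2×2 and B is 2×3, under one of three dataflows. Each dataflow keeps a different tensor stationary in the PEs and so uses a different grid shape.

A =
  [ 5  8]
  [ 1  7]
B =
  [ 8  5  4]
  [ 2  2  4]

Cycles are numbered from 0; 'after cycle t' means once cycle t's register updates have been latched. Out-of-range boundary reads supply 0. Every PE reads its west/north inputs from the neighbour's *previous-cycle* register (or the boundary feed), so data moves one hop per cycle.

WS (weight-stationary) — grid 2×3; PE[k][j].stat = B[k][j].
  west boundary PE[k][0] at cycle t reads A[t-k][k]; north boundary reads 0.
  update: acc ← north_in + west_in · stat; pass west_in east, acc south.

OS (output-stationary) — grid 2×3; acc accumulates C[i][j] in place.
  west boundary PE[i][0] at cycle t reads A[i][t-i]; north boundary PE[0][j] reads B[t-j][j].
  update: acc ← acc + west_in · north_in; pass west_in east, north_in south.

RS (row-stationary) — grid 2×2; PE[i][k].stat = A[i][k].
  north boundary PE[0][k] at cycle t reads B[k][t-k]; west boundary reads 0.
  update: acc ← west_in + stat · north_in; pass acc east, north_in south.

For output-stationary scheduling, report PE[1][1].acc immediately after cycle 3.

PE[1][1].acc = 19

OS 2×3: PE[1][1] cycle-by-cycle (with neighbour feeds):
  after 0 — PE[0][1] acc=0, pass-E 0, pass-S 0
  after 0 — PE[1][0] acc=0, pass-E 0, pass-S 0
  after 0 — PE[1][1] acc=0, pass-E 0, pass-S 0
  after 1 — PE[0][1] acc=25, pass-E 5, pass-S 5
  after 1 — PE[1][0] acc=8, pass-E 1, pass-S 8
  after 1 — PE[1][1] acc=0, pass-E 0, pass-S 0
  after 2 — PE[0][1] acc=41, pass-E 8, pass-S 2
  after 2 — PE[1][0] acc=22, pass-E 7, pass-S 2
  after 2 — PE[1][1] acc=5, pass-E 1, pass-S 5
  after 3 — PE[0][1] acc=41, pass-E 0, pass-S 0
  after 3 — PE[1][0] acc=22, pass-E 0, pass-S 0
  after 3 — PE[1][1] acc=19, pass-E 7, pass-S 2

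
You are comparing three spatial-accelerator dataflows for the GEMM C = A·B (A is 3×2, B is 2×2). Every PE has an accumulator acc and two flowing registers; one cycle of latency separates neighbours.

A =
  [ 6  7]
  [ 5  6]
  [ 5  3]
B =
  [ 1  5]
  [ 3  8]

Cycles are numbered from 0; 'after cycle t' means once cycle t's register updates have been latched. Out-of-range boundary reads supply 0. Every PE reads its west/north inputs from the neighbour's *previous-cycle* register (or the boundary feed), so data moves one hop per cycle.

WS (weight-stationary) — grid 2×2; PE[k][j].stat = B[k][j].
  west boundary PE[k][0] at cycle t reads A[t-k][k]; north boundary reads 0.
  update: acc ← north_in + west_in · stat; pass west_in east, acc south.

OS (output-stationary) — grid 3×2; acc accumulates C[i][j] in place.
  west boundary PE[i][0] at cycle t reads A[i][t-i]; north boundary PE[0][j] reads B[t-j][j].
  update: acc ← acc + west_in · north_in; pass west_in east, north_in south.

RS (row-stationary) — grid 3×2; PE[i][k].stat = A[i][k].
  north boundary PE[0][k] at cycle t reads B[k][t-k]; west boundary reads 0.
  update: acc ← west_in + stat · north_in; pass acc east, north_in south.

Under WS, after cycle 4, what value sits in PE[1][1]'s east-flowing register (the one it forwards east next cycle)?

register = 3

WS 2×2: PE[1][1] cycle-by-cycle (with neighbour feeds):
  c0 r0c1: 0 / 0 / 0
  c0 r1c0: 0 / 0 / 0
  c0 r1c1: 0 / 0 / 0
  c1 r0c1: 30 / 6 / 30
  c1 r1c0: 27 / 7 / 27
  c1 r1c1: 0 / 0 / 0
  c2 r0c1: 25 / 5 / 25
  c2 r1c0: 23 / 6 / 23
  c2 r1c1: 86 / 7 / 86
  c3 r0c1: 25 / 5 / 25
  c3 r1c0: 14 / 3 / 14
  c3 r1c1: 73 / 6 / 73
  c4 r0c1: 0 / 0 / 0
  c4 r1c0: 0 / 0 / 0
  c4 r1c1: 49 / 3 / 49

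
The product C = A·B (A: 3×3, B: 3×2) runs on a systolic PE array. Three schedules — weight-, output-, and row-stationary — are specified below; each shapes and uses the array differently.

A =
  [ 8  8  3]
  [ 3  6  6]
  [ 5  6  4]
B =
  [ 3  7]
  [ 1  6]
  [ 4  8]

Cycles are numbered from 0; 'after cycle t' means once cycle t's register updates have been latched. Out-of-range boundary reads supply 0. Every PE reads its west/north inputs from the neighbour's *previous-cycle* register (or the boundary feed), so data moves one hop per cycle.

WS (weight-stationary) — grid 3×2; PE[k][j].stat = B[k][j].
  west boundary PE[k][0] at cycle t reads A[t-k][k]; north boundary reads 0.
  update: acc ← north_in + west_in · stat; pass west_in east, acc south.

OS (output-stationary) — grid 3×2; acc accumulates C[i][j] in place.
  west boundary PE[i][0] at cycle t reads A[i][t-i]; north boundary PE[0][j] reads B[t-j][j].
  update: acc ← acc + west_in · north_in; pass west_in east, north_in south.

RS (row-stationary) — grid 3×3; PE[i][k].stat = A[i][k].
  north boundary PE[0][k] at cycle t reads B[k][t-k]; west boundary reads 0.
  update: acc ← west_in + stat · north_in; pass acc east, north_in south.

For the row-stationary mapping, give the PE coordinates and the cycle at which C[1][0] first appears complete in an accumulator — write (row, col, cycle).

RS — PE[1][2] is where C[1][0] collects:
  step 0 · PE1,2: acc=0; fwd→0 fwd↓0
  step 1 · PE1,2: acc=0; fwd→0 fwd↓0
  step 2 · PE1,2: acc=0; fwd→0 fwd↓0
  step 3 · PE1,2: acc=39; fwd→39 fwd↓4

(row, col, cycle) = (1, 2, 3)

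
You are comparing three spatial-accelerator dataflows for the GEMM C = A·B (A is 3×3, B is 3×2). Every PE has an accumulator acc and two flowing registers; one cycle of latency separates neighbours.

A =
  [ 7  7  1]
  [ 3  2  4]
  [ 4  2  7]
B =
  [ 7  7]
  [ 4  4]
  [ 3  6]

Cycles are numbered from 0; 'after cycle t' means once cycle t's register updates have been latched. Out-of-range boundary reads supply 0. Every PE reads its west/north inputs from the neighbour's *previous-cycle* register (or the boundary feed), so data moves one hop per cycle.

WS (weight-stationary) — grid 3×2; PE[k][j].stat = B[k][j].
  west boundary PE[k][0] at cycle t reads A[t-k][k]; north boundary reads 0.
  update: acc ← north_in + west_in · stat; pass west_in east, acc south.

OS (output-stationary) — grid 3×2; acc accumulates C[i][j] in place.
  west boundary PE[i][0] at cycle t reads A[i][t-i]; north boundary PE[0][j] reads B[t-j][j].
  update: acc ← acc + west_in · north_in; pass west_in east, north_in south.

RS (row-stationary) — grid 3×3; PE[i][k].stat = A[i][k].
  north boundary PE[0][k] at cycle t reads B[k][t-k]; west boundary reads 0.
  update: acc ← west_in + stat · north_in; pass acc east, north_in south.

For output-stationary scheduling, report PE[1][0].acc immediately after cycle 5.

PE[1][0].acc = 41

OS on a 3×2 grid — tracing PE[1][0] and its feeders:
  step 0 · PE0,0: acc=49; fwd→7 fwd↓7
  step 0 · PE1,0: acc=0; fwd→0 fwd↓0
  step 1 · PE0,0: acc=77; fwd→7 fwd↓4
  step 1 · PE1,0: acc=21; fwd→3 fwd↓7
  step 2 · PE0,0: acc=80; fwd→1 fwd↓3
  step 2 · PE1,0: acc=29; fwd→2 fwd↓4
  step 3 · PE0,0: acc=80; fwd→0 fwd↓0
  step 3 · PE1,0: acc=41; fwd→4 fwd↓3
  step 4 · PE0,0: acc=80; fwd→0 fwd↓0
  step 4 · PE1,0: acc=41; fwd→0 fwd↓0
  step 5 · PE0,0: acc=80; fwd→0 fwd↓0
  step 5 · PE1,0: acc=41; fwd→0 fwd↓0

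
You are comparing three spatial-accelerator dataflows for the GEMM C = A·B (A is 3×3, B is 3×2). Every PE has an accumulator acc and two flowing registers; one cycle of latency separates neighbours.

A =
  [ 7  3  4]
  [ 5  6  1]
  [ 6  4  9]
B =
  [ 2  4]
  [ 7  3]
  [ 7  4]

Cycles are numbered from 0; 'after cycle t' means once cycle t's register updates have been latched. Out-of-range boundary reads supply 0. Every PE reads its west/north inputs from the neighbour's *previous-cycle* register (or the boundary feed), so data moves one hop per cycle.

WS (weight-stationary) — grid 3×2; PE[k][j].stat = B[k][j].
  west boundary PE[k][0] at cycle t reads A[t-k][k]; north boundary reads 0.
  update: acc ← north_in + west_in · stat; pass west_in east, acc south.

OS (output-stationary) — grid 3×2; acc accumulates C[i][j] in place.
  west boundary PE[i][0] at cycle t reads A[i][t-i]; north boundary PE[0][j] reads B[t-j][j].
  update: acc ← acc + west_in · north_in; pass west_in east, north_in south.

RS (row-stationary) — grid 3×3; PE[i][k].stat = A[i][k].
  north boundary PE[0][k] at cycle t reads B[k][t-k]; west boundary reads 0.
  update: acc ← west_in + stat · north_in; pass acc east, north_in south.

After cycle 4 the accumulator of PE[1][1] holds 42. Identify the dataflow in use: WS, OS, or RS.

— WS: 3×2; PE[1][1] trace:
  after 0 — PE[1][1] acc=0, pass-E 0, pass-S 0
  after 1 — PE[1][1] acc=0, pass-E 0, pass-S 0
  after 2 — PE[1][1] acc=37, pass-E 3, pass-S 37
  after 3 — PE[1][1] acc=38, pass-E 6, pass-S 38
  after 4 — PE[1][1] acc=36, pass-E 4, pass-S 36
— OS: 3×2; PE[1][1] trace:
  after 0 — PE[1][1] acc=0, pass-E 0, pass-S 0
  after 1 — PE[1][1] acc=0, pass-E 0, pass-S 0
  after 2 — PE[1][1] acc=20, pass-E 5, pass-S 4
  after 3 — PE[1][1] acc=38, pass-E 6, pass-S 3
  after 4 — PE[1][1] acc=42, pass-E 1, pass-S 4
— RS: 3×3; PE[1][1] trace:
  after 0 — PE[1][1] acc=0, pass-E 0, pass-S 0
  after 1 — PE[1][1] acc=0, pass-E 0, pass-S 0
  after 2 — PE[1][1] acc=52, pass-E 52, pass-S 7
  after 3 — PE[1][1] acc=38, pass-E 38, pass-S 3
  after 4 — PE[1][1] acc=0, pass-E 0, pass-S 0

dataflow = OS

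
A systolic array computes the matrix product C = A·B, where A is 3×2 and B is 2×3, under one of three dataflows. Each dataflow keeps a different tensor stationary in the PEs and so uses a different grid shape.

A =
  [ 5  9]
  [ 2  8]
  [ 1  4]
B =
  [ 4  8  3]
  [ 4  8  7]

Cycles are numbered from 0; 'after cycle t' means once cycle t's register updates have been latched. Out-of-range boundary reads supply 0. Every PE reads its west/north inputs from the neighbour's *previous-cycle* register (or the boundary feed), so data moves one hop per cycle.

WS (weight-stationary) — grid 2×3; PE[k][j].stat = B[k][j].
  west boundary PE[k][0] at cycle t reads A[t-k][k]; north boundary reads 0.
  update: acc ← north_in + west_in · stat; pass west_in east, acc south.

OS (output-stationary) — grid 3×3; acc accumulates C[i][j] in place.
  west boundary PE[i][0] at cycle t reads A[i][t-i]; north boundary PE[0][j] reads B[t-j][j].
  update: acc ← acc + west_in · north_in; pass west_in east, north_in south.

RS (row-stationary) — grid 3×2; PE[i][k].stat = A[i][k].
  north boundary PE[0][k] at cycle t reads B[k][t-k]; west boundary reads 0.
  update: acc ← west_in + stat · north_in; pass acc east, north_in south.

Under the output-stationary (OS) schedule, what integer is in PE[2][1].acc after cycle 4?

OS 3×3: PE[2][1] cycle-by-cycle (with neighbour feeds):
  cycle 0: PE[1][1] → acc 0, east 0, south 0
  cycle 0: PE[2][0] → acc 0, east 0, south 0
  cycle 0: PE[2][1] → acc 0, east 0, south 0
  cycle 1: PE[1][1] → acc 0, east 0, south 0
  cycle 1: PE[2][0] → acc 0, east 0, south 0
  cycle 1: PE[2][1] → acc 0, east 0, south 0
  cycle 2: PE[1][1] → acc 16, east 2, south 8
  cycle 2: PE[2][0] → acc 4, east 1, south 4
  cycle 2: PE[2][1] → acc 0, east 0, south 0
  cycle 3: PE[1][1] → acc 80, east 8, south 8
  cycle 3: PE[2][0] → acc 20, east 4, south 4
  cycle 3: PE[2][1] → acc 8, east 1, south 8
  cycle 4: PE[1][1] → acc 80, east 0, south 0
  cycle 4: PE[2][0] → acc 20, east 0, south 0
  cycle 4: PE[2][1] → acc 40, east 4, south 8

PE[2][1].acc = 40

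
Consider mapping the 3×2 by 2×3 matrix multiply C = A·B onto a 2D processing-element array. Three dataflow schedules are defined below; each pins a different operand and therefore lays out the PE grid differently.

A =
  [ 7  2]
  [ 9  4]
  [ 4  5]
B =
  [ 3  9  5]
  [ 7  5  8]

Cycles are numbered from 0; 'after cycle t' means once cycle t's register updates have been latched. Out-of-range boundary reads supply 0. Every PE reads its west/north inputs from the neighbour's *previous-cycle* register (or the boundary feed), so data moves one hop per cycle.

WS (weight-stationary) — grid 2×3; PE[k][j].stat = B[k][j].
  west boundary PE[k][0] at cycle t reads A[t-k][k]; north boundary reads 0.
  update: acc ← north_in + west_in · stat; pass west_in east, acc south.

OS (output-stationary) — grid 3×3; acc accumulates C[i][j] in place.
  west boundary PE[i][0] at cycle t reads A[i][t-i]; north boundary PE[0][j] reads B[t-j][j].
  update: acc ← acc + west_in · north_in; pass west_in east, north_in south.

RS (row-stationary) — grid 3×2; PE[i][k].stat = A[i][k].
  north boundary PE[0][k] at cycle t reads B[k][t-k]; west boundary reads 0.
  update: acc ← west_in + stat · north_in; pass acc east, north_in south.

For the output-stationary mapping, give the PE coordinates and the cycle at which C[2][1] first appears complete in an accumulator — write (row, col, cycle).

(row, col, cycle) = (2, 1, 4)

OS — PE[2][1] is where C[2][1] collects:
  [0] (2,1) acc=0 (h:0 v:0)
  [1] (2,1) acc=0 (h:0 v:0)
  [2] (2,1) acc=0 (h:0 v:0)
  [3] (2,1) acc=36 (h:4 v:9)
  [4] (2,1) acc=61 (h:5 v:5)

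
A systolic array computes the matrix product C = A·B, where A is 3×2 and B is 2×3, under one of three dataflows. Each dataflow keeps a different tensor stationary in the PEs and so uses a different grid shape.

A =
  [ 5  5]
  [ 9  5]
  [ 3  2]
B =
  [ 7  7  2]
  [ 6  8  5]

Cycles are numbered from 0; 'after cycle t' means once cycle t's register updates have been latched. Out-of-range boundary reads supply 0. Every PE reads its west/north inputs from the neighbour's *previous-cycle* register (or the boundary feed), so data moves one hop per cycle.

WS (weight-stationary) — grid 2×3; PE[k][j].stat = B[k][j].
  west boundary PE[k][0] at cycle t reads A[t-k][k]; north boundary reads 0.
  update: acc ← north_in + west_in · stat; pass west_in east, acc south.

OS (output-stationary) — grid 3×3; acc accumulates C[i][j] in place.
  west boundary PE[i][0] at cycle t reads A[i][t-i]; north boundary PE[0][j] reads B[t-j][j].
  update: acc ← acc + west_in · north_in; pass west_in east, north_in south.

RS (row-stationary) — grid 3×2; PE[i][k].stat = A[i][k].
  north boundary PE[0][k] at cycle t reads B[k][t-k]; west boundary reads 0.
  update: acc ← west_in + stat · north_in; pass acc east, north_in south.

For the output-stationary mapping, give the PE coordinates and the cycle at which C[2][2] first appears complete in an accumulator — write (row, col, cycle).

(row, col, cycle) = (2, 2, 5)

Under OS, C[2][2] lands at PE[2][2]:
  t=0 PE[2][2]: acc=0 h=0 v=0
  t=1 PE[2][2]: acc=0 h=0 v=0
  t=2 PE[2][2]: acc=0 h=0 v=0
  t=3 PE[2][2]: acc=0 h=0 v=0
  t=4 PE[2][2]: acc=6 h=3 v=2
  t=5 PE[2][2]: acc=16 h=2 v=5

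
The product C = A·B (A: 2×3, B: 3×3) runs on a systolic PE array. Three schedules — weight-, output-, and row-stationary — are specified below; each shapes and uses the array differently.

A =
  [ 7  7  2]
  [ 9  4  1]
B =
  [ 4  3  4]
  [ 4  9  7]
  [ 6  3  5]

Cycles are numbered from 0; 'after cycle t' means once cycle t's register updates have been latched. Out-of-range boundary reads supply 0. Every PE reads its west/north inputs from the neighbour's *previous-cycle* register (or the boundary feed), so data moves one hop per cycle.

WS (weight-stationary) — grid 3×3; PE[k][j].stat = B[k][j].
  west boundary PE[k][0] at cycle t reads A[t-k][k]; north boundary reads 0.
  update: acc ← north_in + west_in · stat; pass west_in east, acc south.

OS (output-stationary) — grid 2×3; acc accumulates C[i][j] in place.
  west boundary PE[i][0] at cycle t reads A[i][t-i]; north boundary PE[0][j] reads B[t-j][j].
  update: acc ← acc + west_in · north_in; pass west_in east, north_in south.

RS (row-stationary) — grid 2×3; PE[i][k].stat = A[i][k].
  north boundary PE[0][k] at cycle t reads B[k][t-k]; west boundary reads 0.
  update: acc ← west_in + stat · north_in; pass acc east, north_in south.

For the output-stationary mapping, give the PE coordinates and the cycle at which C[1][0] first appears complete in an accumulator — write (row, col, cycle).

(row, col, cycle) = (1, 0, 3)

OS — PE[1][0] is where C[1][0] collects:
  step 0 · PE1,0: acc=0; fwd→0 fwd↓0
  step 1 · PE1,0: acc=36; fwd→9 fwd↓4
  step 2 · PE1,0: acc=52; fwd→4 fwd↓4
  step 3 · PE1,0: acc=58; fwd→1 fwd↓6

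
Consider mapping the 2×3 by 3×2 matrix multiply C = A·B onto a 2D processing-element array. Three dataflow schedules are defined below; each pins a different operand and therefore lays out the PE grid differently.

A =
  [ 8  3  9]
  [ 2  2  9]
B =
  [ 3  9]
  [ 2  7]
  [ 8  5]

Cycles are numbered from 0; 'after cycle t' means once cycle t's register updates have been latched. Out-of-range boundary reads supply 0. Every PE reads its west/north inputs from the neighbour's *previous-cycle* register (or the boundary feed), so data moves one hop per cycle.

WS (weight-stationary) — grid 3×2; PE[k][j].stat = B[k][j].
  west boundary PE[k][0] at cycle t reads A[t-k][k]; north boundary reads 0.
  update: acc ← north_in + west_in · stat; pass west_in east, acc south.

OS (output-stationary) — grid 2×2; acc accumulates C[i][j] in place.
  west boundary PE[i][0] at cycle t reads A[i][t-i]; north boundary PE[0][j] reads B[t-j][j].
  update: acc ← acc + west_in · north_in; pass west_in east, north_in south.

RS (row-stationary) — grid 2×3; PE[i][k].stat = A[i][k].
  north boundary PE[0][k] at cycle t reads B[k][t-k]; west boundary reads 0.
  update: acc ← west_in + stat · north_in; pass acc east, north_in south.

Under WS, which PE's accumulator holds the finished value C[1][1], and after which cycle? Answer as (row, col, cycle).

(row, col, cycle) = (2, 1, 4)

WS — PE[2][1] is where C[1][1] collects:
  cycle 0: PE[2][1] → acc 0, east 0, south 0
  cycle 1: PE[2][1] → acc 0, east 0, south 0
  cycle 2: PE[2][1] → acc 0, east 0, south 0
  cycle 3: PE[2][1] → acc 138, east 9, south 138
  cycle 4: PE[2][1] → acc 77, east 9, south 77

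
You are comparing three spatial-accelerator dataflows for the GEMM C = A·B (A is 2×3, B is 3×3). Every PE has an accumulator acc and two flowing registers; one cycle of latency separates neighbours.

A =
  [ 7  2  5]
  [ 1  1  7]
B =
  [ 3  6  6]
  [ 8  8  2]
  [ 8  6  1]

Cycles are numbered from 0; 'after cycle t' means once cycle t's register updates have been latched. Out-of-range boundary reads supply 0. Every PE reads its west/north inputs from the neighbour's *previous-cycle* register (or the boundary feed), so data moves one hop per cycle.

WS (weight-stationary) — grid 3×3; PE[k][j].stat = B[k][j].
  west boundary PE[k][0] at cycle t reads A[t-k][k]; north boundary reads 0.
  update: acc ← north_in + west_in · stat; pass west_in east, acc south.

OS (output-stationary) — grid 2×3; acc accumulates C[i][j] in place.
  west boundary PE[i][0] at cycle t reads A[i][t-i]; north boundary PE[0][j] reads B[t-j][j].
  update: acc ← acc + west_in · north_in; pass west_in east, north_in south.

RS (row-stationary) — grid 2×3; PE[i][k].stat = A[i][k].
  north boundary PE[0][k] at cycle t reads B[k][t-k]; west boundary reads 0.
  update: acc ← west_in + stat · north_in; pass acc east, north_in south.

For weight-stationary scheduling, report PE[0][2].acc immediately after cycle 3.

WS (3×3). Following PE[0][2] plus its west/north inputs:
  t=0 PE[0][1]: acc=0 h=0 v=0
  t=0 PE[0][2]: acc=0 h=0 v=0
  t=1 PE[0][1]: acc=42 h=7 v=42
  t=1 PE[0][2]: acc=0 h=0 v=0
  t=2 PE[0][1]: acc=6 h=1 v=6
  t=2 PE[0][2]: acc=42 h=7 v=42
  t=3 PE[0][1]: acc=0 h=0 v=0
  t=3 PE[0][2]: acc=6 h=1 v=6

PE[0][2].acc = 6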